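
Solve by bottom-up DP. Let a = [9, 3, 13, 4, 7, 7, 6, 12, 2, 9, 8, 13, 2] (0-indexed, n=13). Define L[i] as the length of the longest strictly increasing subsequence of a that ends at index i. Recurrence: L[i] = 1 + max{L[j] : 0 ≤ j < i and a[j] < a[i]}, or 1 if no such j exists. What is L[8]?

   i    0    1    2    3    4    5    6    7    8    9   10   11   12
a[i]    9    3   13    4    7    7    6   12    2    9    8   13    2
L[i]    1    1    2    2    3    3    3    4    1    4    4    5    1

1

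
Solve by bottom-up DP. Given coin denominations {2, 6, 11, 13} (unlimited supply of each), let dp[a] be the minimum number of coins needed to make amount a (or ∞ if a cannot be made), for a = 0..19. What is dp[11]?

1

 a  0  1  2  3  4  5  6  7  8  9 10 11 12 13 14 15 16 17 18 19
dp  0  -  1  -  2  -  1  -  2  -  3  1  2  1  3  2  4  2  3  2
(- denotes ∞ / unreachable)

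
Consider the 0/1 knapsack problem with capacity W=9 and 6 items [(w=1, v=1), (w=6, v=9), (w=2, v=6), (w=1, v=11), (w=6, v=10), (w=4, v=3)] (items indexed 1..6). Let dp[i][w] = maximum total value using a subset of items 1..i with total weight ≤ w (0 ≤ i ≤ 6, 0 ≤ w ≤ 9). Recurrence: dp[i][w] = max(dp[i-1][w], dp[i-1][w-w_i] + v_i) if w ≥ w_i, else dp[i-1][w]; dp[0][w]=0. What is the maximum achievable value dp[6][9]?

27

i\w   0   1   2   3   4   5   6   7   8   9
  0   0   0   0   0   0   0   0   0   0   0
  1   0   1   1   1   1   1   1   1   1   1
  2   0   1   1   1   1   1   9  10  10  10
  3   0   1   6   7   7   7   9  10  15  16
  4   0  11  12  17  18  18  18  20  21  26
  5   0  11  12  17  18  18  18  21  22  27
  6   0  11  12  17  18  18  18  21  22  27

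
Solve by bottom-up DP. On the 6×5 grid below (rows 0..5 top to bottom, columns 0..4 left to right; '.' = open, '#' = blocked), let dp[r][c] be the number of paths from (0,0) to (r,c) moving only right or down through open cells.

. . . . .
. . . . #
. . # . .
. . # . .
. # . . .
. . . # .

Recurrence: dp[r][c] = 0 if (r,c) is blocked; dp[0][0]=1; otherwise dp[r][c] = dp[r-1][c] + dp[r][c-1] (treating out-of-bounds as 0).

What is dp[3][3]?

4

r\c   0   1   2   3   4
  0   1   1   1   1   1
  1   1   2   3   4   0
  2   1   3   0   4   4
  3   1   4   0   4   8
  4   1   0   0   4  12
  5   1   1   1   0  12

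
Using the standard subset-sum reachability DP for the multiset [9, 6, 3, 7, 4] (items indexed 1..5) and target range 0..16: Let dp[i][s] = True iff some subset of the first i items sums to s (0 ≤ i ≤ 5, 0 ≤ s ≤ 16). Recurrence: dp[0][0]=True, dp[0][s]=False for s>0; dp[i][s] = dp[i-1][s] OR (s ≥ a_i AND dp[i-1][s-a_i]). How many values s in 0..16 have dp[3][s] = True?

i\s   0   1   2   3   4   5   6   7   8   9  10  11  12  13  14  15  16
  0   T   F   F   F   F   F   F   F   F   F   F   F   F   F   F   F   F
  1   T   F   F   F   F   F   F   F   F   T   F   F   F   F   F   F   F
  2   T   F   F   F   F   F   T   F   F   T   F   F   F   F   F   T   F
  3   T   F   F   T   F   F   T   F   F   T   F   F   T   F   F   T   F
  4   T   F   F   T   F   F   T   T   F   T   T   F   T   T   F   T   T
  5   T   F   F   T   T   F   T   T   F   T   T   T   T   T   T   T   T

6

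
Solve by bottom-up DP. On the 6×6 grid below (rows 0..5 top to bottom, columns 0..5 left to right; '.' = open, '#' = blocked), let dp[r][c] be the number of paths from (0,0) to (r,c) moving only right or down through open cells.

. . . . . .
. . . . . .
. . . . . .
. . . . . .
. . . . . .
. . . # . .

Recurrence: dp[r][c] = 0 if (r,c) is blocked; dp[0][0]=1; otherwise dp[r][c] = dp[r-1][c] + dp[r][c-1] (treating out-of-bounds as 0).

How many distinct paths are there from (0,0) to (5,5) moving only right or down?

r\c   0   1   2   3   4   5
  0   1   1   1   1   1   1
  1   1   2   3   4   5   6
  2   1   3   6  10  15  21
  3   1   4  10  20  35  56
  4   1   5  15  35  70 126
  5   1   6  21   0  70 196

196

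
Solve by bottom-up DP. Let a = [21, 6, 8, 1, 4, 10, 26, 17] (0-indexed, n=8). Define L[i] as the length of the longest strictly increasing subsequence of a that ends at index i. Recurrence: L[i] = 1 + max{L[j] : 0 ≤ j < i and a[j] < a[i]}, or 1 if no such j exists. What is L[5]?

   i    0    1    2    3    4    5    6    7
a[i]   21    6    8    1    4   10   26   17
L[i]    1    1    2    1    2    3    4    4

3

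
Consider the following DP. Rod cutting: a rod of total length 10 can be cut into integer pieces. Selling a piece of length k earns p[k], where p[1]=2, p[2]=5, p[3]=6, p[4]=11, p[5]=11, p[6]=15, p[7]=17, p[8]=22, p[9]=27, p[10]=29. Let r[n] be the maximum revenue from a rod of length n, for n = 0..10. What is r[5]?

   n    0    1    2    3    4    5    6    7    8    9   10
r[n]    0    2    5    7   11   13   16   18   22   27   29

13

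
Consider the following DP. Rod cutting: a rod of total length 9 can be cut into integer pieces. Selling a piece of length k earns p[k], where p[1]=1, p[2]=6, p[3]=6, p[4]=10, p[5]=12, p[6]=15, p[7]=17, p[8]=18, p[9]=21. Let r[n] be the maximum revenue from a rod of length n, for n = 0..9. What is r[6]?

   n    0    1    2    3    4    5    6    7    8    9
r[n]    0    1    6    7   12   13   18   19   24   25

18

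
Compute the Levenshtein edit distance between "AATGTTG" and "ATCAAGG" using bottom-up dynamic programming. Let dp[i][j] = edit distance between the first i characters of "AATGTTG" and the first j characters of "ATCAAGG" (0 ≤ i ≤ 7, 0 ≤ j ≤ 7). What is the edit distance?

   ''  A  T  C  A  A  G  G
''  0  1  2  3  4  5  6  7
 A  1  0  1  2  3  4  5  6
 A  2  1  1  2  2  3  4  5
 T  3  2  1  2  3  3  4  5
 G  4  3  2  2  3  4  3  4
 T  5  4  3  3  3  4  4  4
 T  6  5  4  4  4  4  5  5
 G  7  6  5  5  5  5  4  5

5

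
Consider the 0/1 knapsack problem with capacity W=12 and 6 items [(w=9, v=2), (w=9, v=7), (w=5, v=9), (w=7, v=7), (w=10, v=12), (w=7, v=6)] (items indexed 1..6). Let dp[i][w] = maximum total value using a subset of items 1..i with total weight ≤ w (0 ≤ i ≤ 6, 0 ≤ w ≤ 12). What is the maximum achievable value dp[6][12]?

i\w   0   1   2   3   4   5   6   7   8   9  10  11  12
  0   0   0   0   0   0   0   0   0   0   0   0   0   0
  1   0   0   0   0   0   0   0   0   0   2   2   2   2
  2   0   0   0   0   0   0   0   0   0   7   7   7   7
  3   0   0   0   0   0   9   9   9   9   9   9   9   9
  4   0   0   0   0   0   9   9   9   9   9   9   9  16
  5   0   0   0   0   0   9   9   9   9   9  12  12  16
  6   0   0   0   0   0   9   9   9   9   9  12  12  16

16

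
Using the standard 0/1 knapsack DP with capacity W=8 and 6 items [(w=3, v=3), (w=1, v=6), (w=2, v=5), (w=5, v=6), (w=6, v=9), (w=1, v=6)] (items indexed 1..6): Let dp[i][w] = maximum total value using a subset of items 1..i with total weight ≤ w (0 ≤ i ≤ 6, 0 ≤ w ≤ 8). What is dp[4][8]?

17

i\w   0   1   2   3   4   5   6   7   8
  0   0   0   0   0   0   0   0   0   0
  1   0   0   0   3   3   3   3   3   3
  2   0   6   6   6   9   9   9   9   9
  3   0   6   6  11  11  11  14  14  14
  4   0   6   6  11  11  11  14  14  17
  5   0   6   6  11  11  11  14  15  17
  6   0   6  12  12  17  17  17  20  21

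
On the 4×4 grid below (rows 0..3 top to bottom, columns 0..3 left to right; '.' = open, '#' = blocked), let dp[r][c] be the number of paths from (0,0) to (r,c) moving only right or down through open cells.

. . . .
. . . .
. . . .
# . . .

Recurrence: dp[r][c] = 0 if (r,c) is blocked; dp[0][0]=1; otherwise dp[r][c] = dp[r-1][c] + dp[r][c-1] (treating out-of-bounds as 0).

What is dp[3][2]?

r\c   0   1   2   3
  0   1   1   1   1
  1   1   2   3   4
  2   1   3   6  10
  3   0   3   9  19

9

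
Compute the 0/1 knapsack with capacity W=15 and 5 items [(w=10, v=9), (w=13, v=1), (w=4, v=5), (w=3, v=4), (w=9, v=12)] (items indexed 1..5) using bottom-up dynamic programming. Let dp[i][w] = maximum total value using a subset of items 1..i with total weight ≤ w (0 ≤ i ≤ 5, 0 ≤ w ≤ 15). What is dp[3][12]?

i\w   0   1   2   3   4   5   6   7   8   9  10  11  12  13  14  15
  0   0   0   0   0   0   0   0   0   0   0   0   0   0   0   0   0
  1   0   0   0   0   0   0   0   0   0   0   9   9   9   9   9   9
  2   0   0   0   0   0   0   0   0   0   0   9   9   9   9   9   9
  3   0   0   0   0   5   5   5   5   5   5   9   9   9   9  14  14
  4   0   0   0   4   5   5   5   9   9   9   9   9   9  13  14  14
  5   0   0   0   4   5   5   5   9   9  12  12  12  16  17  17  17

9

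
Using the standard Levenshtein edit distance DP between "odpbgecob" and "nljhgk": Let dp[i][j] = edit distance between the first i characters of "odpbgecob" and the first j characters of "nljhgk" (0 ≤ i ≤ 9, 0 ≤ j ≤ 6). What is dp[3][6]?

6

   ''  n  l  j  h  g  k
''  0  1  2  3  4  5  6
 o  1  1  2  3  4  5  6
 d  2  2  2  3  4  5  6
 p  3  3  3  3  4  5  6
 b  4  4  4  4  4  5  6
 g  5  5  5  5  5  4  5
 e  6  6  6  6  6  5  5
 c  7  7  7  7  7  6  6
 o  8  8  8  8  8  7  7
 b  9  9  9  9  9  8  8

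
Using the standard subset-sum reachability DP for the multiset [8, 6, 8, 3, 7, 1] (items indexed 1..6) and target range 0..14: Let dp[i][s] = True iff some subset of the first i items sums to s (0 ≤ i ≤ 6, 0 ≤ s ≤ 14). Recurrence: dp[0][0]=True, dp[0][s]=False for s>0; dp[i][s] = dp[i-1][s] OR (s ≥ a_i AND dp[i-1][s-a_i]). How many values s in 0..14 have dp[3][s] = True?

4

i\s   0   1   2   3   4   5   6   7   8   9  10  11  12  13  14
  0   T   F   F   F   F   F   F   F   F   F   F   F   F   F   F
  1   T   F   F   F   F   F   F   F   T   F   F   F   F   F   F
  2   T   F   F   F   F   F   T   F   T   F   F   F   F   F   T
  3   T   F   F   F   F   F   T   F   T   F   F   F   F   F   T
  4   T   F   F   T   F   F   T   F   T   T   F   T   F   F   T
  5   T   F   F   T   F   F   T   T   T   T   T   T   F   T   T
  6   T   T   F   T   T   F   T   T   T   T   T   T   T   T   T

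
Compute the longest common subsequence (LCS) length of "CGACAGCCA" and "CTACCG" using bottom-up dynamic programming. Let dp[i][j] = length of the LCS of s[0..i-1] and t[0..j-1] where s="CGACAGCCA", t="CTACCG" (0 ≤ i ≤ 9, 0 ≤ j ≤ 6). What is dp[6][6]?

   ''  C  T  A  C  C  G
''  0  0  0  0  0  0  0
 C  0  1  1  1  1  1  1
 G  0  1  1  1  1  1  2
 A  0  1  1  2  2  2  2
 C  0  1  1  2  3  3  3
 A  0  1  1  2  3  3  3
 G  0  1  1  2  3  3  4
 C  0  1  1  2  3  4  4
 C  0  1  1  2  3  4  4
 A  0  1  1  2  3  4  4

4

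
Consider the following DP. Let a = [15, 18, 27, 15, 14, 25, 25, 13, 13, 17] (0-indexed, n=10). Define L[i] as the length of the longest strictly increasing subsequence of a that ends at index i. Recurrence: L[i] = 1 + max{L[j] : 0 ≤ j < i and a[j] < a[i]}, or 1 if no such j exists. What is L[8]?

1

   i    0    1    2    3    4    5    6    7    8    9
a[i]   15   18   27   15   14   25   25   13   13   17
L[i]    1    2    3    1    1    3    3    1    1    2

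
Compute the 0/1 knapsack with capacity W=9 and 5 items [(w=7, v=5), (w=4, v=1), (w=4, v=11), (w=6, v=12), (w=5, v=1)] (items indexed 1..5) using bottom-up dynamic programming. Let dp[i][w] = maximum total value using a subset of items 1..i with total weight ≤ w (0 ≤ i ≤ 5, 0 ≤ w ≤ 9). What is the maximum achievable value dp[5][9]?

12

i\w   0   1   2   3   4   5   6   7   8   9
  0   0   0   0   0   0   0   0   0   0   0
  1   0   0   0   0   0   0   0   5   5   5
  2   0   0   0   0   1   1   1   5   5   5
  3   0   0   0   0  11  11  11  11  12  12
  4   0   0   0   0  11  11  12  12  12  12
  5   0   0   0   0  11  11  12  12  12  12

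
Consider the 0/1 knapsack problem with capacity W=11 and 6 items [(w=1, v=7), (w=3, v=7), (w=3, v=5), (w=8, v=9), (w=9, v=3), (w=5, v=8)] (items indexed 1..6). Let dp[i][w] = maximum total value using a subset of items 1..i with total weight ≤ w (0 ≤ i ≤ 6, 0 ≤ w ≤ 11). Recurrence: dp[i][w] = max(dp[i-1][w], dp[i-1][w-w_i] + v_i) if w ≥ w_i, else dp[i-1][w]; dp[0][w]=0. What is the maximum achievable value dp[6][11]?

i\w   0   1   2   3   4   5   6   7   8   9  10  11
  0   0   0   0   0   0   0   0   0   0   0   0   0
  1   0   7   7   7   7   7   7   7   7   7   7   7
  2   0   7   7   7  14  14  14  14  14  14  14  14
  3   0   7   7   7  14  14  14  19  19  19  19  19
  4   0   7   7   7  14  14  14  19  19  19  19  19
  5   0   7   7   7  14  14  14  19  19  19  19  19
  6   0   7   7   7  14  14  15  19  19  22  22  22

22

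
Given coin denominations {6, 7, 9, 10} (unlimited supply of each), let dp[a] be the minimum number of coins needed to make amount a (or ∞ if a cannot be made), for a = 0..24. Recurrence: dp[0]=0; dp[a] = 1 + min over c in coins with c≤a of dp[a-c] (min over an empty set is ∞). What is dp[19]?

 a  0  1  2  3  4  5  6  7  8  9 10 11 12 13 14 15 16 17 18 19 20 21 22 23 24
dp  0  -  -  -  -  -  1  1  -  1  1  -  2  2  2  2  2  2  2  2  2  3  3  3  3
(- denotes ∞ / unreachable)

2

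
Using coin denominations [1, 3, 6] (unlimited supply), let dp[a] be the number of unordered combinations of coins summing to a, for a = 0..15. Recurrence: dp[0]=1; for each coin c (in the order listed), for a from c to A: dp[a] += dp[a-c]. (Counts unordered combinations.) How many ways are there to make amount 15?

after  coin     0     1     2     3     4     5     6     7     8     9    10    11    12    13    14    15
          1     1     1     1     1     1     1     1     1     1     1     1     1     1     1     1     1
          3     1     1     1     2     2     2     3     3     3     4     4     4     5     5     5     6
          6     1     1     1     2     2     2     4     4     4     6     6     6     9     9     9    12

12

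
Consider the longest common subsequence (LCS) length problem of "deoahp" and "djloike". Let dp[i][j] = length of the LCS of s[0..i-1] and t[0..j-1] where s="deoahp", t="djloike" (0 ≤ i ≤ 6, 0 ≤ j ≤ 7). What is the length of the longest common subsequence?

   ''  d  j  l  o  i  k  e
''  0  0  0  0  0  0  0  0
 d  0  1  1  1  1  1  1  1
 e  0  1  1  1  1  1  1  2
 o  0  1  1  1  2  2  2  2
 a  0  1  1  1  2  2  2  2
 h  0  1  1  1  2  2  2  2
 p  0  1  1  1  2  2  2  2

2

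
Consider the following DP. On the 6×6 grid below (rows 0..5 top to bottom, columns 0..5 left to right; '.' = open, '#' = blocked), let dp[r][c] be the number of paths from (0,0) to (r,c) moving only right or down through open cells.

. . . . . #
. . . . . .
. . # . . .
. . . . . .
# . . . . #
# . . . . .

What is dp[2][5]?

r\c   0   1   2   3   4   5
  0   1   1   1   1   1   0
  1   1   2   3   4   5   5
  2   1   3   0   4   9  14
  3   1   4   4   8  17  31
  4   0   4   8  16  33   0
  5   0   4  12  28  61  61

14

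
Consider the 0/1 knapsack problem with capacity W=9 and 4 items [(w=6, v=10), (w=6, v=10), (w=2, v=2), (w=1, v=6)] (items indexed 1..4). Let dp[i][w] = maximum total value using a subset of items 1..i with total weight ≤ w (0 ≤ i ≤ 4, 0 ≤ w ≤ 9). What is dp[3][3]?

2

i\w   0   1   2   3   4   5   6   7   8   9
  0   0   0   0   0   0   0   0   0   0   0
  1   0   0   0   0   0   0  10  10  10  10
  2   0   0   0   0   0   0  10  10  10  10
  3   0   0   2   2   2   2  10  10  12  12
  4   0   6   6   8   8   8  10  16  16  18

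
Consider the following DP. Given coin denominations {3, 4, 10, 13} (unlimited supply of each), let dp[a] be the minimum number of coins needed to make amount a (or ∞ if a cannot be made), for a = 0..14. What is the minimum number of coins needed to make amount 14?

 a  0  1  2  3  4  5  6  7  8  9 10 11 12 13 14
dp  0  -  -  1  1  -  2  2  2  3  1  3  3  1  2
(- denotes ∞ / unreachable)

2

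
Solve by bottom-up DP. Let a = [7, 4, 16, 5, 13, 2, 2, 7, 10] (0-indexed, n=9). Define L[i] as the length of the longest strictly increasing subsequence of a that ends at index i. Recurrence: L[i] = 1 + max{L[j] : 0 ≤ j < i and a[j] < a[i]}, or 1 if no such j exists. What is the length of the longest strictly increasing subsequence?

   i    0    1    2    3    4    5    6    7    8
a[i]    7    4   16    5   13    2    2    7   10
L[i]    1    1    2    2    3    1    1    3    4

4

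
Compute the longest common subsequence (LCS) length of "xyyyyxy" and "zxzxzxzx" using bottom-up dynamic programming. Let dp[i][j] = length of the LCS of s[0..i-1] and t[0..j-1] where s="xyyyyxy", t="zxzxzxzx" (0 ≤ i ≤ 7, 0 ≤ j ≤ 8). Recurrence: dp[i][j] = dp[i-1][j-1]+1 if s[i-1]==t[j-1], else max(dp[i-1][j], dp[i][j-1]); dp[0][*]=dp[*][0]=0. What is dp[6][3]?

1

   ''  z  x  z  x  z  x  z  x
''  0  0  0  0  0  0  0  0  0
 x  0  0  1  1  1  1  1  1  1
 y  0  0  1  1  1  1  1  1  1
 y  0  0  1  1  1  1  1  1  1
 y  0  0  1  1  1  1  1  1  1
 y  0  0  1  1  1  1  1  1  1
 x  0  0  1  1  2  2  2  2  2
 y  0  0  1  1  2  2  2  2  2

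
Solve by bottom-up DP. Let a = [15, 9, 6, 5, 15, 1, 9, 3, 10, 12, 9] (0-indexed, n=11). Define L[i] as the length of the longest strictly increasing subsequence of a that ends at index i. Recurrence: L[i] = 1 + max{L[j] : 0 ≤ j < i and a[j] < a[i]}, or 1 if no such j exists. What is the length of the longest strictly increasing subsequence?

4

   i    0    1    2    3    4    5    6    7    8    9   10
a[i]   15    9    6    5   15    1    9    3   10   12    9
L[i]    1    1    1    1    2    1    2    2    3    4    3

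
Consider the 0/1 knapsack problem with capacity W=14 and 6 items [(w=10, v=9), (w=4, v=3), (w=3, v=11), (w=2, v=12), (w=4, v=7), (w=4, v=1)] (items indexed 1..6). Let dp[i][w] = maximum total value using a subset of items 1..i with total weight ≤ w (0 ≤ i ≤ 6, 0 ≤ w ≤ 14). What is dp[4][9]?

26

i\w   0   1   2   3   4   5   6   7   8   9  10  11  12  13  14
  0   0   0   0   0   0   0   0   0   0   0   0   0   0   0   0
  1   0   0   0   0   0   0   0   0   0   0   9   9   9   9   9
  2   0   0   0   0   3   3   3   3   3   3   9   9   9   9  12
  3   0   0   0  11  11  11  11  14  14  14  14  14  14  20  20
  4   0   0  12  12  12  23  23  23  23  26  26  26  26  26  26
  5   0   0  12  12  12  23  23  23  23  30  30  30  30  33  33
  6   0   0  12  12  12  23  23  23  23  30  30  30  30  33  33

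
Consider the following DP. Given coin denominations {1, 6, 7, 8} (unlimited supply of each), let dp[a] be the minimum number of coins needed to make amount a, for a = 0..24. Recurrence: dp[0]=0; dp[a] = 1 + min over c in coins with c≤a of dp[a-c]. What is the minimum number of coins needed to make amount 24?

3

 a  0  1  2  3  4  5  6  7  8  9 10 11 12 13 14 15 16 17 18 19 20 21 22 23 24
dp  0  1  2  3  4  5  1  1  1  2  3  4  2  2  2  2  2  3  3  3  3  3  3  3  3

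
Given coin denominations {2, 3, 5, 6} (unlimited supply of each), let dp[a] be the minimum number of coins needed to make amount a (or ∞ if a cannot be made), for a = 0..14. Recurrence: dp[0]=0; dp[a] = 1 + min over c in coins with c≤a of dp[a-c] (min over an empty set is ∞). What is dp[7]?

2

 a  0  1  2  3  4  5  6  7  8  9 10 11 12 13 14
dp  0  -  1  1  2  1  1  2  2  2  2  2  2  3  3
(- denotes ∞ / unreachable)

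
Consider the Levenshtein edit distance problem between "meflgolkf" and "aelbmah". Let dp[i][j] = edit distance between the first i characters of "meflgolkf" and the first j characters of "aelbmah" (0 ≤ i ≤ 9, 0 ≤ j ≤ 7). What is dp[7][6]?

   ''  a  e  l  b  m  a  h
''  0  1  2  3  4  5  6  7
 m  1  1  2  3  4  4  5  6
 e  2  2  1  2  3  4  5  6
 f  3  3  2  2  3  4  5  6
 l  4  4  3  2  3  4  5  6
 g  5  5  4  3  3  4  5  6
 o  6  6  5  4  4  4  5  6
 l  7  7  6  5  5  5  5  6
 k  8  8  7  6  6  6  6  6
 f  9  9  8  7  7  7  7  7

5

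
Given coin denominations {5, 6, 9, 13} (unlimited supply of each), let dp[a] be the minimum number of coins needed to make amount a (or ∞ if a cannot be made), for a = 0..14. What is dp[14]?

 a  0  1  2  3  4  5  6  7  8  9 10 11 12 13 14
dp  0  -  -  -  -  1  1  -  -  1  2  2  2  1  2
(- denotes ∞ / unreachable)

2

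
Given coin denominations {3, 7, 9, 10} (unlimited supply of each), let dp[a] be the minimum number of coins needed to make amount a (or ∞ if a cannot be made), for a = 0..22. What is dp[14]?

 a  0  1  2  3  4  5  6  7  8  9 10 11 12 13 14 15 16 17 18 19 20 21 22
dp  0  -  -  1  -  -  2  1  -  1  1  -  2  2  2  3  2  2  2  2  2  3  3
(- denotes ∞ / unreachable)

2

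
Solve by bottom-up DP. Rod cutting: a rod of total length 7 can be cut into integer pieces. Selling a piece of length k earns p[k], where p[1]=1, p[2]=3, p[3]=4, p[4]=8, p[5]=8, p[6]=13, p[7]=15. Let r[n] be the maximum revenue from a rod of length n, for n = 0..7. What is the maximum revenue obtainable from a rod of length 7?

15

   n    0    1    2    3    4    5    6    7
r[n]    0    1    3    4    8    9   13   15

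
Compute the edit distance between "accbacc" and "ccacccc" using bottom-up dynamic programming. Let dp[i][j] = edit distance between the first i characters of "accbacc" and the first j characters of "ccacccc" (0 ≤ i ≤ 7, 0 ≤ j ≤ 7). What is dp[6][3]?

3

   ''  c  c  a  c  c  c  c
''  0  1  2  3  4  5  6  7
 a  1  1  2  2  3  4  5  6
 c  2  1  1  2  2  3  4  5
 c  3  2  1  2  2  2  3  4
 b  4  3  2  2  3  3  3  4
 a  5  4  3  2  3  4  4  4
 c  6  5  4  3  2  3  4  4
 c  7  6  5  4  3  2  3  4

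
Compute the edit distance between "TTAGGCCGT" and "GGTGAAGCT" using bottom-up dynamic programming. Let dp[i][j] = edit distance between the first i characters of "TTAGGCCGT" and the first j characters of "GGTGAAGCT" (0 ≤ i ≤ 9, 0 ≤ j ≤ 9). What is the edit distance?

6

   ''  G  G  T  G  A  A  G  C  T
''  0  1  2  3  4  5  6  7  8  9
 T  1  1  2  2  3  4  5  6  7  8
 T  2  2  2  2  3  4  5  6  7  7
 A  3  3  3  3  3  3  4  5  6  7
 G  4  3  3  4  3  4  4  4  5  6
 G  5  4  3  4  4  4  5  4  5  6
 C  6  5  4  4  5  5  5  5  4  5
 C  7  6  5  5  5  6  6  6  5  5
 G  8  7  6  6  5  6  7  6  6  6
 T  9  8  7  6  6  6  7  7  7  6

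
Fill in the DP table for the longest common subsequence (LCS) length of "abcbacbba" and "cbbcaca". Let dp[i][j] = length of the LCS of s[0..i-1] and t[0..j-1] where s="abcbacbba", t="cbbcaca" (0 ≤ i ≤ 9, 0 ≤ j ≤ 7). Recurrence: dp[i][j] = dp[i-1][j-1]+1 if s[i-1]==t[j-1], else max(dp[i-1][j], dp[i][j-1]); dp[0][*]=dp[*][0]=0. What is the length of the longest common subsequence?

   ''  c  b  b  c  a  c  a
''  0  0  0  0  0  0  0  0
 a  0  0  0  0  0  1  1  1
 b  0  0  1  1  1  1  1  1
 c  0  1  1  1  2  2  2  2
 b  0  1  2  2  2  2  2  2
 a  0  1  2  2  2  3  3  3
 c  0  1  2  2  3  3  4  4
 b  0  1  2  3  3  3  4  4
 b  0  1  2  3  3  3  4  4
 a  0  1  2  3  3  4  4  5

5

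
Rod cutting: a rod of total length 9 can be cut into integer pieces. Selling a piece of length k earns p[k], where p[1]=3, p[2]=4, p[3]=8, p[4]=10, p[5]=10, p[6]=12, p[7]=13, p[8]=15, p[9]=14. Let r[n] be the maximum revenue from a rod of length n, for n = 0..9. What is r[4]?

12

   n    0    1    2    3    4    5    6    7    8    9
r[n]    0    3    6    9   12   15   18   21   24   27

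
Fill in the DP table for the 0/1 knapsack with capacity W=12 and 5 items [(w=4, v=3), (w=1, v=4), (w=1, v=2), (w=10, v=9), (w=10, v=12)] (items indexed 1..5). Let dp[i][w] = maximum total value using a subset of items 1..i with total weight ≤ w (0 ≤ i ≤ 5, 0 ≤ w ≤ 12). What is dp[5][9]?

9

i\w   0   1   2   3   4   5   6   7   8   9  10  11  12
  0   0   0   0   0   0   0   0   0   0   0   0   0   0
  1   0   0   0   0   3   3   3   3   3   3   3   3   3
  2   0   4   4   4   4   7   7   7   7   7   7   7   7
  3   0   4   6   6   6   7   9   9   9   9   9   9   9
  4   0   4   6   6   6   7   9   9   9   9   9  13  15
  5   0   4   6   6   6   7   9   9   9   9  12  16  18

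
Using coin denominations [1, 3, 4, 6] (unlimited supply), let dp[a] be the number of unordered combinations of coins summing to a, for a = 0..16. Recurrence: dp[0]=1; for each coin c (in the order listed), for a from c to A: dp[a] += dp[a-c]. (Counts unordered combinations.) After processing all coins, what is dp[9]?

9

after  coin     0     1     2     3     4     5     6     7     8     9    10    11    12    13    14    15    16
          1     1     1     1     1     1     1     1     1     1     1     1     1     1     1     1     1     1
          3     1     1     1     2     2     2     3     3     3     4     4     4     5     5     5     6     6
          4     1     1     1     2     3     3     4     5     6     7     8     9    11    12    13    15    17
          6     1     1     1     2     3     3     5     6     7     9    11    12    16    18    20    24    28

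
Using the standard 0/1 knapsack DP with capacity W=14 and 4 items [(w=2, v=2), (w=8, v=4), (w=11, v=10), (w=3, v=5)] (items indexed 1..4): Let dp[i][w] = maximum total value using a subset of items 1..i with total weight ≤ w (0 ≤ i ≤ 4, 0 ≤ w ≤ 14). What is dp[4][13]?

i\w   0   1   2   3   4   5   6   7   8   9  10  11  12  13  14
  0   0   0   0   0   0   0   0   0   0   0   0   0   0   0   0
  1   0   0   2   2   2   2   2   2   2   2   2   2   2   2   2
  2   0   0   2   2   2   2   2   2   4   4   6   6   6   6   6
  3   0   0   2   2   2   2   2   2   4   4   6  10  10  12  12
  4   0   0   2   5   5   7   7   7   7   7   7  10  10  12  15

12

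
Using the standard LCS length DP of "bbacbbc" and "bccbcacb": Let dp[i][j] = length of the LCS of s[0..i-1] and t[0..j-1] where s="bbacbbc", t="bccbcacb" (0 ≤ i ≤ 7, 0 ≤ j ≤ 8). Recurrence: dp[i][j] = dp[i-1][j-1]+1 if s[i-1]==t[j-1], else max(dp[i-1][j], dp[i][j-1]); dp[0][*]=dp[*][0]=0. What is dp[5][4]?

3

   ''  b  c  c  b  c  a  c  b
''  0  0  0  0  0  0  0  0  0
 b  0  1  1  1  1  1  1  1  1
 b  0  1  1  1  2  2  2  2  2
 a  0  1  1  1  2  2  3  3  3
 c  0  1  2  2  2  3  3  4  4
 b  0  1  2  2  3  3  3  4  5
 b  0  1  2  2  3  3  3  4  5
 c  0  1  2  3  3  4  4  4  5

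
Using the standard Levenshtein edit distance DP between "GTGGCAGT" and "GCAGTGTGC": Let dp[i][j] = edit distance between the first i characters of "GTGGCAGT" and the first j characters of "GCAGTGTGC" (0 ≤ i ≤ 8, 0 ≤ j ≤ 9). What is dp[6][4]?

   ''  G  C  A  G  T  G  T  G  C
''  0  1  2  3  4  5  6  7  8  9
 G  1  0  1  2  3  4  5  6  7  8
 T  2  1  1  2  3  3  4  5  6  7
 G  3  2  2  2  2  3  3  4  5  6
 G  4  3  3  3  2  3  3  4  4  5
 C  5  4  3  4  3  3  4  4  5  4
 A  6  5  4  3  4  4  4  5  5  5
 G  7  6  5  4  3  4  4  5  5  6
 T  8  7  6  5  4  3  4  4  5  6

4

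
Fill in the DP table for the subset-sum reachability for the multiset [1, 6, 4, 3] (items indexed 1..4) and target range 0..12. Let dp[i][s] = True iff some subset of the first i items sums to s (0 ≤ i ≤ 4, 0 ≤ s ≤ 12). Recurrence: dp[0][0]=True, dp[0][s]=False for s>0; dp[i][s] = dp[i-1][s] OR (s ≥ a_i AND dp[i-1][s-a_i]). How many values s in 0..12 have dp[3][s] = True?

i\s   0   1   2   3   4   5   6   7   8   9  10  11  12
  0   T   F   F   F   F   F   F   F   F   F   F   F   F
  1   T   T   F   F   F   F   F   F   F   F   F   F   F
  2   T   T   F   F   F   F   T   T   F   F   F   F   F
  3   T   T   F   F   T   T   T   T   F   F   T   T   F
  4   T   T   F   T   T   T   T   T   T   T   T   T   F

8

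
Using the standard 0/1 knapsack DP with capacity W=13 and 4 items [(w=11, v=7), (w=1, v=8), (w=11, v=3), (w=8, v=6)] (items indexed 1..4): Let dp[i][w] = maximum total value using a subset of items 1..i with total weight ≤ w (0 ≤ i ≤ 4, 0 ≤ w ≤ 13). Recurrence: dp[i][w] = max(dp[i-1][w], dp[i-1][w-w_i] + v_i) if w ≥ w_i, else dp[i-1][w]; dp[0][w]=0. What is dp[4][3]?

8

i\w   0   1   2   3   4   5   6   7   8   9  10  11  12  13
  0   0   0   0   0   0   0   0   0   0   0   0   0   0   0
  1   0   0   0   0   0   0   0   0   0   0   0   7   7   7
  2   0   8   8   8   8   8   8   8   8   8   8   8  15  15
  3   0   8   8   8   8   8   8   8   8   8   8   8  15  15
  4   0   8   8   8   8   8   8   8   8  14  14  14  15  15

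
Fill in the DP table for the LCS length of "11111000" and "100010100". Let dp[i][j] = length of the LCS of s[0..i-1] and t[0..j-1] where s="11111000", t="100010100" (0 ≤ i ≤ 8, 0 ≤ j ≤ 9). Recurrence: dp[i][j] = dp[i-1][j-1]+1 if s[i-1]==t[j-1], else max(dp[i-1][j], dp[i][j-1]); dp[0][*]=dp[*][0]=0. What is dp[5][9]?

   ''  1  0  0  0  1  0  1  0  0
''  0  0  0  0  0  0  0  0  0  0
 1  0  1  1  1  1  1  1  1  1  1
 1  0  1  1  1  1  2  2  2  2  2
 1  0  1  1  1  1  2  2  3  3  3
 1  0  1  1  1  1  2  2  3  3  3
 1  0  1  1  1  1  2  2  3  3  3
 0  0  1  2  2  2  2  3  3  4  4
 0  0  1  2  3  3  3  3  3  4  5
 0  0  1  2  3  4  4  4  4  4  5

3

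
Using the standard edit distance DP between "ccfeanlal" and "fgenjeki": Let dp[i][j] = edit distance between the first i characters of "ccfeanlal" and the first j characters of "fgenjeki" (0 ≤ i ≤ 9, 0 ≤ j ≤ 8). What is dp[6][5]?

   ''  f  g  e  n  j  e  k  i
''  0  1  2  3  4  5  6  7  8
 c  1  1  2  3  4  5  6  7  8
 c  2  2  2  3  4  5  6  7  8
 f  3  2  3  3  4  5  6  7  8
 e  4  3  3  3  4  5  5  6  7
 a  5  4  4  4  4  5  6  6  7
 n  6  5  5  5  4  5  6  7  7
 l  7  6  6  6  5  5  6  7  8
 a  8  7  7  7  6  6  6  7  8
 l  9  8  8  8  7  7  7  7  8

5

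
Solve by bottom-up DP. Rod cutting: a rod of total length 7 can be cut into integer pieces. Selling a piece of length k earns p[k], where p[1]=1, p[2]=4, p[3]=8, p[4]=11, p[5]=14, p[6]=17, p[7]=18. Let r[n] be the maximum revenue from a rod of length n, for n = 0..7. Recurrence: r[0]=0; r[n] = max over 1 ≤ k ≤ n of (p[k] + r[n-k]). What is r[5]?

14

   n    0    1    2    3    4    5    6    7
r[n]    0    1    4    8   11   14   17   19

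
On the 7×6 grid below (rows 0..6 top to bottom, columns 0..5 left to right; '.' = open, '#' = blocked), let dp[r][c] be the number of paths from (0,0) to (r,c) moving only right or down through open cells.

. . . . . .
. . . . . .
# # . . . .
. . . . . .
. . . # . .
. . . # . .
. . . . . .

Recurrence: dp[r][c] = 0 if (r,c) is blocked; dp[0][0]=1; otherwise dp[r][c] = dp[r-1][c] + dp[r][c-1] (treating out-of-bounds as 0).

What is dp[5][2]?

3

r\c   0   1   2   3   4   5
  0   1   1   1   1   1   1
  1   1   2   3   4   5   6
  2   0   0   3   7  12  18
  3   0   0   3  10  22  40
  4   0   0   3   0  22  62
  5   0   0   3   0  22  84
  6   0   0   3   3  25 109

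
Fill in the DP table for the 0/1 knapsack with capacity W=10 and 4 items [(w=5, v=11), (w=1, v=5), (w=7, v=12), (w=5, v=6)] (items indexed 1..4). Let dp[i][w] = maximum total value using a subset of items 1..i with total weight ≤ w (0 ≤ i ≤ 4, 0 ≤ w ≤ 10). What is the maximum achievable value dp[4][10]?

17

i\w   0   1   2   3   4   5   6   7   8   9  10
  0   0   0   0   0   0   0   0   0   0   0   0
  1   0   0   0   0   0  11  11  11  11  11  11
  2   0   5   5   5   5  11  16  16  16  16  16
  3   0   5   5   5   5  11  16  16  17  17  17
  4   0   5   5   5   5  11  16  16  17  17  17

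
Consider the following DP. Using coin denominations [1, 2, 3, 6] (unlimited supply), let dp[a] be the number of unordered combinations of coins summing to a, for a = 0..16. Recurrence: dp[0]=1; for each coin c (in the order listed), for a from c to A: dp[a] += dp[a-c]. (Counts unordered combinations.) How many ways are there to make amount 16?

48

after  coin     0     1     2     3     4     5     6     7     8     9    10    11    12    13    14    15    16
          1     1     1     1     1     1     1     1     1     1     1     1     1     1     1     1     1     1
          2     1     1     2     2     3     3     4     4     5     5     6     6     7     7     8     8     9
          3     1     1     2     3     4     5     7     8    10    12    14    16    19    21    24    27    30
          6     1     1     2     3     4     5     8     9    12    15    18    21    27    30    36    42    48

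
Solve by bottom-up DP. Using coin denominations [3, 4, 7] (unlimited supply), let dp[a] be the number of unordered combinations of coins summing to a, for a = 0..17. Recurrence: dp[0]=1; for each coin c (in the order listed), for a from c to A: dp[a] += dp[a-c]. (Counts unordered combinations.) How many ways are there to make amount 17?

after  coin     0     1     2     3     4     5     6     7     8     9    10    11    12    13    14    15    16    17
          3     1     0     0     1     0     0     1     0     0     1     0     0     1     0     0     1     0     0
          4     1     0     0     1     1     0     1     1     1     1     1     1     2     1     1     2     2     1
          7     1     0     0     1     1     0     1     2     1     1     2     2     2     2     3     3     3     3

3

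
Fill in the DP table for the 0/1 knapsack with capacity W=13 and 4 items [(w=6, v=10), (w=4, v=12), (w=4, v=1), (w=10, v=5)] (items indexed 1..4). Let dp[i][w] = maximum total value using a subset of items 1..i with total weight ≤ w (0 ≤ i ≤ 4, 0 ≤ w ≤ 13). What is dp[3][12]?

i\w   0   1   2   3   4   5   6   7   8   9  10  11  12  13
  0   0   0   0   0   0   0   0   0   0   0   0   0   0   0
  1   0   0   0   0   0   0  10  10  10  10  10  10  10  10
  2   0   0   0   0  12  12  12  12  12  12  22  22  22  22
  3   0   0   0   0  12  12  12  12  13  13  22  22  22  22
  4   0   0   0   0  12  12  12  12  13  13  22  22  22  22

22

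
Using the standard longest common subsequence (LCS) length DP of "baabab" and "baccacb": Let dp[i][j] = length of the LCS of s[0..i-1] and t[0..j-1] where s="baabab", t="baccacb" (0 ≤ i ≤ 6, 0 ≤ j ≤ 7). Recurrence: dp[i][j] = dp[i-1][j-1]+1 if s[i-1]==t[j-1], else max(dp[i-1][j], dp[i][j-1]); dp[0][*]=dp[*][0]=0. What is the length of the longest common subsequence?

4

   ''  b  a  c  c  a  c  b
''  0  0  0  0  0  0  0  0
 b  0  1  1  1  1  1  1  1
 a  0  1  2  2  2  2  2  2
 a  0  1  2  2  2  3  3  3
 b  0  1  2  2  2  3  3  4
 a  0  1  2  2  2  3  3  4
 b  0  1  2  2  2  3  3  4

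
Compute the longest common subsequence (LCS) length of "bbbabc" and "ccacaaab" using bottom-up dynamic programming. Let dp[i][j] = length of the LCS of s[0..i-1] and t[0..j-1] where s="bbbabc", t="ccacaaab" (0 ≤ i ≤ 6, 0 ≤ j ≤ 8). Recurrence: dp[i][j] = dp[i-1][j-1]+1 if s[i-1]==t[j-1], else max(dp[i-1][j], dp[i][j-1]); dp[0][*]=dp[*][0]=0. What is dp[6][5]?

2

   ''  c  c  a  c  a  a  a  b
''  0  0  0  0  0  0  0  0  0
 b  0  0  0  0  0  0  0  0  1
 b  0  0  0  0  0  0  0  0  1
 b  0  0  0  0  0  0  0  0  1
 a  0  0  0  1  1  1  1  1  1
 b  0  0  0  1  1  1  1  1  2
 c  0  1  1  1  2  2  2  2  2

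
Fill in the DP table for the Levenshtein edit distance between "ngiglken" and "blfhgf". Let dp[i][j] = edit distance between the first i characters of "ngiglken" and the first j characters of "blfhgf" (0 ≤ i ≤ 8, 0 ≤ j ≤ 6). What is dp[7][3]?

   ''  b  l  f  h  g  f
''  0  1  2  3  4  5  6
 n  1  1  2  3  4  5  6
 g  2  2  2  3  4  4  5
 i  3  3  3  3  4  5  5
 g  4  4  4  4  4  4  5
 l  5  5  4  5  5  5  5
 k  6  6  5  5  6  6  6
 e  7  7  6  6  6  7  7
 n  8  8  7  7  7  7  8

6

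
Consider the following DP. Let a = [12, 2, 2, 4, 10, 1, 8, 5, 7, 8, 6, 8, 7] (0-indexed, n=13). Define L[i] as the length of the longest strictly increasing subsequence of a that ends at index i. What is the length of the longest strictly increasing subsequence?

5

   i    0    1    2    3    4    5    6    7    8    9   10   11   12
a[i]   12    2    2    4   10    1    8    5    7    8    6    8    7
L[i]    1    1    1    2    3    1    3    3    4    5    4    5    5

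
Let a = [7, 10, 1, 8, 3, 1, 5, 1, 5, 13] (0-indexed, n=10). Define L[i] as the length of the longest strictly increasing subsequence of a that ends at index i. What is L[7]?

   i    0    1    2    3    4    5    6    7    8    9
a[i]    7   10    1    8    3    1    5    1    5   13
L[i]    1    2    1    2    2    1    3    1    3    4

1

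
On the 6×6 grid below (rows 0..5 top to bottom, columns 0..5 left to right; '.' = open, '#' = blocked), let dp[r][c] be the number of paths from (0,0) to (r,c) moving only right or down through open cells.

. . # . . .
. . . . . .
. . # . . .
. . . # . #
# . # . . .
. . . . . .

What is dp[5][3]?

r\c   0   1   2   3   4   5
  0   1   1   0   0   0   0
  1   1   2   2   2   2   2
  2   1   3   0   2   4   6
  3   1   4   4   0   4   0
  4   0   4   0   0   4   4
  5   0   4   4   4   8  12

4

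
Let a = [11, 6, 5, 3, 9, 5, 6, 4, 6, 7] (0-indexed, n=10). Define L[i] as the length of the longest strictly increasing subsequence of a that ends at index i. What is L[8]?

3

   i    0    1    2    3    4    5    6    7    8    9
a[i]   11    6    5    3    9    5    6    4    6    7
L[i]    1    1    1    1    2    2    3    2    3    4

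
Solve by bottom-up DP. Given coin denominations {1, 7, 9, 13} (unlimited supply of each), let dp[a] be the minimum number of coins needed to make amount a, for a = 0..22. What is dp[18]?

2

 a  0  1  2  3  4  5  6  7  8  9 10 11 12 13 14 15 16 17 18 19 20 21 22
dp  0  1  2  3  4  5  6  1  2  1  2  3  4  1  2  3  2  3  2  3  2  3  2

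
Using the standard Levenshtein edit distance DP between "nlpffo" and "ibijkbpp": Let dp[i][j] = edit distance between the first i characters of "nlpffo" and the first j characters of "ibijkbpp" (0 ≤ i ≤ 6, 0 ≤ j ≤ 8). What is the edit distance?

   ''  i  b  i  j  k  b  p  p
''  0  1  2  3  4  5  6  7  8
 n  1  1  2  3  4  5  6  7  8
 l  2  2  2  3  4  5  6  7  8
 p  3  3  3  3  4  5  6  6  7
 f  4  4  4  4  4  5  6  7  7
 f  5  5  5  5  5  5  6  7  8
 o  6  6  6  6  6  6  6  7  8

8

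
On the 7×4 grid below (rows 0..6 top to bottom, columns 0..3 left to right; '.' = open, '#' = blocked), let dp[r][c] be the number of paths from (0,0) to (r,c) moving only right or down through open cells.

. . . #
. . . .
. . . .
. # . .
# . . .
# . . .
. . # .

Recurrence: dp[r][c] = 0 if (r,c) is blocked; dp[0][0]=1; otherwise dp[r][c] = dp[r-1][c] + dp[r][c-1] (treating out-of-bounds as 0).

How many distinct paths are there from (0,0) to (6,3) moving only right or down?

27

r\c   0   1   2   3
  0   1   1   1   0
  1   1   2   3   3
  2   1   3   6   9
  3   1   0   6  15
  4   0   0   6  21
  5   0   0   6  27
  6   0   0   0  27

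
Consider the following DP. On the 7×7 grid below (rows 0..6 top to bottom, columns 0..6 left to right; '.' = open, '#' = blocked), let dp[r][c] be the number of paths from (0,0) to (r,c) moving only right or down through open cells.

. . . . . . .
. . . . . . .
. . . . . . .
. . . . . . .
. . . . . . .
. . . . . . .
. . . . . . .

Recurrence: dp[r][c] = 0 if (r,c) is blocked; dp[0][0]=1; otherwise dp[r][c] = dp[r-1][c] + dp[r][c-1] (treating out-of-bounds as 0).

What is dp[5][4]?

r\c   0   1   2   3   4   5   6
  0   1   1   1   1   1   1   1
  1   1   2   3   4   5   6   7
  2   1   3   6  10  15  21  28
  3   1   4  10  20  35  56  84
  4   1   5  15  35  70 126 210
  5   1   6  21  56 126 252 462
  6   1   7  28  84 210 462 924

126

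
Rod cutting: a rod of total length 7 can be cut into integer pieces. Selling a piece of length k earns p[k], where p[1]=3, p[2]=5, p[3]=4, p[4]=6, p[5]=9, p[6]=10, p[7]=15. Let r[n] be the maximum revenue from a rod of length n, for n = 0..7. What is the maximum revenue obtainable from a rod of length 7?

21

   n    0    1    2    3    4    5    6    7
r[n]    0    3    6    9   12   15   18   21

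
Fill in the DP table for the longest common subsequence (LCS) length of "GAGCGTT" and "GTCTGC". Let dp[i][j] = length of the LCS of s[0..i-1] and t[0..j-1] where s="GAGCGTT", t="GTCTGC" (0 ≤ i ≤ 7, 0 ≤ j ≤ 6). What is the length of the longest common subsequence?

3

   ''  G  T  C  T  G  C
''  0  0  0  0  0  0  0
 G  0  1  1  1  1  1  1
 A  0  1  1  1  1  1  1
 G  0  1  1  1  1  2  2
 C  0  1  1  2  2  2  3
 G  0  1  1  2  2  3  3
 T  0  1  2  2  3  3  3
 T  0  1  2  2  3  3  3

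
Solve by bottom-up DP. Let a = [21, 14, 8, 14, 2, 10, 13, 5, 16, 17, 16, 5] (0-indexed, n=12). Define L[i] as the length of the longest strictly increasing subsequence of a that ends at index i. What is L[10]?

4

   i    0    1    2    3    4    5    6    7    8    9   10   11
a[i]   21   14    8   14    2   10   13    5   16   17   16    5
L[i]    1    1    1    2    1    2    3    2    4    5    4    2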